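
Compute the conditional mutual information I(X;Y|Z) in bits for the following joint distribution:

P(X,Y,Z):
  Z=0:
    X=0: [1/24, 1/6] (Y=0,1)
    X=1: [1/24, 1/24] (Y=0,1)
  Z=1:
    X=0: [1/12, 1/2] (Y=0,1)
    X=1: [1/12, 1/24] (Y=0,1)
0.1156 bits

Conditional mutual information: I(X;Y|Z) = H(X|Z) + H(Y|Z) - H(X,Y|Z)

H(Z) = 0.8709
H(X,Z) = 1.5988 → H(X|Z) = 0.7280
H(Y,Z) = 1.6802 → H(Y|Z) = 0.8093
H(X,Y,Z) = 2.2925 → H(X,Y|Z) = 1.4216

I(X;Y|Z) = 0.7280 + 0.8093 - 1.4216 = 0.1156 bits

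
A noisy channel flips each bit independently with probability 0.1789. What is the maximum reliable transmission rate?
0.3223 bits

For a binary symmetric channel (BSC) with error probability p:
Capacity C = 1 - H(p) bits per symbol

where H(p) = -p log₂(p) - (1-p) log₂(1-p) is the binary entropy function.

H(0.1789) = 0.6777 bits
C = 1 - 0.6777 = 0.3223 bits per symbol

This means we can reliably transmit up to 0.3223 bits of information per channel use.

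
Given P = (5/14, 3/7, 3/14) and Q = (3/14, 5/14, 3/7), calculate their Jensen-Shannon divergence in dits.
0.0125 dits

Jensen-Shannon divergence is:
JSD(P||Q) = 0.5 × D_KL(P||M) + 0.5 × D_KL(Q||M)
where M = 0.5 × (P + Q) is the mixture distribution.

M = 0.5 × (5/14, 3/7, 3/14) + 0.5 × (3/14, 5/14, 3/7) = (2/7, 11/28, 9/28)

D_KL(P||M) = 0.0131 dits
D_KL(Q||M) = 0.0120 dits

JSD(P||Q) = 0.5 × 0.0131 + 0.5 × 0.0120 = 0.0125 dits

Unlike KL divergence, JSD is symmetric and bounded: 0 ≤ JSD ≤ log(2).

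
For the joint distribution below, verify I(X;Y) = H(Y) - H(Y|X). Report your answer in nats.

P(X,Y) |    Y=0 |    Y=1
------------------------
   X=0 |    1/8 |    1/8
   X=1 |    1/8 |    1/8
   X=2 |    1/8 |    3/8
I(X;Y) = 0.0338 nats

Mutual information has multiple equivalent forms:
- I(X;Y) = H(X) - H(X|Y)
- I(X;Y) = H(Y) - H(Y|X)
- I(X;Y) = H(X) + H(Y) - H(X,Y)

Computing all quantities:
H(X) = 1.0397, H(Y) = 0.6616, H(X,Y) = 1.6675
H(X|Y) = 1.0059, H(Y|X) = 0.6277

Verification:
H(X) - H(X|Y) = 1.0397 - 1.0059 = 0.0338
H(Y) - H(Y|X) = 0.6616 - 0.6277 = 0.0338
H(X) + H(Y) - H(X,Y) = 1.0397 + 0.6616 - 1.6675 = 0.0338

All forms give I(X;Y) = 0.0338 nats. ✓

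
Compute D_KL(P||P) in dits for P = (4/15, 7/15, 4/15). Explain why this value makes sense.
0.0000 dits

KL divergence satisfies the Gibbs inequality: D_KL(P||Q) ≥ 0 for all distributions P, Q.

D_KL(P||Q) = Σ p(x) log(p(x)/q(x))
Each term is p(x) × log_10(p(x)/p(x)) = p(x) × log_10(1) = 0, so the sum is 0.
D_KL(P||Q) = 0.0000 dits

When P = Q, the KL divergence is exactly 0, as there is no 'divergence' between identical distributions.

This non-negativity is a fundamental property: relative entropy cannot be negative because it measures how different Q is from P.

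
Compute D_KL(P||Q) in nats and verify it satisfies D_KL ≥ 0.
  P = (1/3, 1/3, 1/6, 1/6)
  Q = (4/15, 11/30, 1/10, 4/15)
0.0494 nats

KL divergence satisfies the Gibbs inequality: D_KL(P||Q) ≥ 0 for all distributions P, Q.

D_KL(P||Q) = Σ p(x) log(p(x)/q(x))
Term by term:
  x=0: 1/3 × log_e[(1/3)/(4/15)] = 0.0744
  x=1: 1/3 × log_e[(1/3)/(11/30)] = -0.0318
  x=2: 1/6 × log_e[(1/6)/(1/10)] = 0.0851
  x=3: 1/6 × log_e[(1/6)/(4/15)] = -0.0783
D_KL(P||Q) = 0.0494 nats

D_KL(P||Q) = 0.0494 ≥ 0 ✓

This non-negativity is a fundamental property: relative entropy cannot be negative because it measures how different Q is from P.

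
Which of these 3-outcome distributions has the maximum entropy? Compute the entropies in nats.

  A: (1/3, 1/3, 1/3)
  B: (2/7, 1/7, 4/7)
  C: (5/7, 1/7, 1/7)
A

For a discrete distribution over n outcomes, entropy is maximized by the uniform distribution.

Computing entropies:
H(A) = 1.0986 nats
H(B) = 0.9557 nats
H(C) = 0.7963 nats

The uniform distribution (where all probabilities equal 1/3) achieves the maximum entropy of log_e(3) = 1.0986 nats.

Distribution A has the highest entropy.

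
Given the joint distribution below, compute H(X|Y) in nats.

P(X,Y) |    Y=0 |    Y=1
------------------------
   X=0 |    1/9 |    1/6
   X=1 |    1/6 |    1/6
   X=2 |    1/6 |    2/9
1.0859 nats

Using the chain rule: H(X|Y) = H(X,Y) - H(Y)

First, compute H(X,Y) = 1.7729 nats

Marginal P(Y) = (4/9, 5/9)
H(Y) = 0.6870 nats

H(X|Y) = H(X,Y) - H(Y) = 1.7729 - 0.6870 = 1.0859 nats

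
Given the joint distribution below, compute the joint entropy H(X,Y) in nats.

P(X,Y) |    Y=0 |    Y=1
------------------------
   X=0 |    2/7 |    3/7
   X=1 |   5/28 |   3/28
1.2680 nats

Joint entropy is H(X,Y) = -Σ_{x,y} p(x,y) log p(x,y).

Summing over all non-zero entries:
H(X,Y) = -[2/7·log_e(2/7) + 3/7·log_e(3/7) + 5/28·log_e(5/28) + 3/28·log_e(3/28)]
H(X,Y) = 1.2680 nats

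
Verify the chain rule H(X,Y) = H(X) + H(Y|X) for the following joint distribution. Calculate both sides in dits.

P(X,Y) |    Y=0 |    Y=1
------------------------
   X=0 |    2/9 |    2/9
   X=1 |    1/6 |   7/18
H(X,Y) = 0.5795, H(X) = 0.2983, H(Y|X) = 0.2812 (all in dits)

Chain rule: H(X,Y) = H(X) + H(Y|X)

Left side — joint entropy directly:
H(X,Y) = -Σ p(x,y) log p(x,y) = 0.5795 dits

Right side — compute H(Y|X) from the conditional distributions:
P(X) = (4/9, 5/9), so H(X) = 0.2983 dits
H(Y|X) = Σ_x P(X=x) · H(Y|X=x):
  P(Y|X=0) = (1/2, 1/2), H(Y|X=0) = 0.3010, weight P(X=0) = 4/9
  P(Y|X=1) = (3/10, 7/10), H(Y|X=1) = 0.2653, weight P(X=1) = 5/9
H(Y|X) = 0.2812 dits

H(X) + H(Y|X) = 0.2983 + 0.2812 = 0.5795 dits

Both sides equal 0.5795 dits. ✓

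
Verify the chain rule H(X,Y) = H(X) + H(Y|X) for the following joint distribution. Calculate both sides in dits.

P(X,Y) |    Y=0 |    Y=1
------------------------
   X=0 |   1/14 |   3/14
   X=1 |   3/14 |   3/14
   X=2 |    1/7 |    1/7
H(X,Y) = 0.7534, H(X) = 0.4686, H(Y|X) = 0.2848 (all in dits)

Chain rule: H(X,Y) = H(X) + H(Y|X)

Left side — joint entropy directly:
H(X,Y) = -Σ p(x,y) log p(x,y) = 0.7534 dits

Right side — compute H(Y|X) from the conditional distributions:
P(X) = (2/7, 3/7, 2/7), so H(X) = 0.4686 dits
H(Y|X) = Σ_x P(X=x) · H(Y|X=x):
  P(Y|X=0) = (1/4, 3/4), H(Y|X=0) = 0.2442, weight P(X=0) = 2/7
  P(Y|X=1) = (1/2, 1/2), H(Y|X=1) = 0.3010, weight P(X=1) = 3/7
  P(Y|X=2) = (1/2, 1/2), H(Y|X=2) = 0.3010, weight P(X=2) = 2/7
H(Y|X) = 0.2848 dits

H(X) + H(Y|X) = 0.4686 + 0.2848 = 0.7534 dits

Both sides equal 0.7534 dits. ✓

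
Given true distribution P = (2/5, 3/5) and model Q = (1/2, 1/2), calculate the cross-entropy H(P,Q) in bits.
1.0000 bits

Cross-entropy: H(P,Q) = -Σ p(x) log q(x)

Alternatively: H(P,Q) = H(P) + D_KL(P||Q)
H(P) = 0.9710 bits
D_KL(P||Q) = 0.0290 bits

H(P,Q) = 0.9710 + 0.0290 = 1.0000 bits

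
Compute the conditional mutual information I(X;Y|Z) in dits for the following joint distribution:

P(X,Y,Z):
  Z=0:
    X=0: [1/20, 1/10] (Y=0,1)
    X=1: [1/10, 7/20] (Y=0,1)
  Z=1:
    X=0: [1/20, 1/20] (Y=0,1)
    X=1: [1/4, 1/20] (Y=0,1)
0.0104 dits

Conditional mutual information: I(X;Y|Z) = H(X|Z) + H(Y|Z) - H(X,Y|Z)

H(Z) = 0.2923
H(X,Z) = 0.5365 → H(X|Z) = 0.2442
H(Y,Z) = 0.5365 → H(Y|Z) = 0.2442
H(X,Y,Z) = 0.7703 → H(X,Y|Z) = 0.4780

I(X;Y|Z) = 0.2442 + 0.2442 - 0.4780 = 0.0104 dits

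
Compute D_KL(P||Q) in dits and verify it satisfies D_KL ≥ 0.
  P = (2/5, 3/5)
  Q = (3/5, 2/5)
0.0352 dits

KL divergence satisfies the Gibbs inequality: D_KL(P||Q) ≥ 0 for all distributions P, Q.

D_KL(P||Q) = Σ p(x) log(p(x)/q(x))
Term by term:
  x=0: 2/5 × log_10[(2/5)/(3/5)] = -0.0704
  x=1: 3/5 × log_10[(3/5)/(2/5)] = 0.1057
D_KL(P||Q) = 0.0352 dits

D_KL(P||Q) = 0.0352 ≥ 0 ✓

This non-negativity is a fundamental property: relative entropy cannot be negative because it measures how different Q is from P.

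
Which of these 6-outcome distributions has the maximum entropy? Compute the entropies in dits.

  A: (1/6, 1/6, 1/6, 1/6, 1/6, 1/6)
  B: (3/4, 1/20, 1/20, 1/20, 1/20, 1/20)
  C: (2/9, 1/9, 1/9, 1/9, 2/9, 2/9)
A

For a discrete distribution over n outcomes, entropy is maximized by the uniform distribution.

Computing entropies:
H(A) = 0.7782 dits
H(B) = 0.4190 dits
H(C) = 0.7536 dits

The uniform distribution (where all probabilities equal 1/6) achieves the maximum entropy of log_10(6) = 0.7782 dits.

Distribution A has the highest entropy.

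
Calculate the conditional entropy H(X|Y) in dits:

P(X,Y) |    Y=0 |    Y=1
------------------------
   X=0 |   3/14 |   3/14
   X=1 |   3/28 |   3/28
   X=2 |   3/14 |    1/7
0.4587 dits

Using the chain rule: H(X|Y) = H(X,Y) - H(Y)

First, compute H(X,Y) = 0.7587 dits

Marginal P(Y) = (15/28, 13/28)
H(Y) = 0.2999 dits

H(X|Y) = H(X,Y) - H(Y) = 0.7587 - 0.2999 = 0.4587 dits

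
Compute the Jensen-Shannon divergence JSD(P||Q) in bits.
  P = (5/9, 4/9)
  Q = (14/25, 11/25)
0.0000 bits

Jensen-Shannon divergence is:
JSD(P||Q) = 0.5 × D_KL(P||M) + 0.5 × D_KL(Q||M)
where M = 0.5 × (P + Q) is the mixture distribution.

M = 0.5 × (5/9, 4/9) + 0.5 × (14/25, 11/25) = (0.557778, 0.442222)

D_KL(P||M) = 0.0000 bits
D_KL(Q||M) = 0.0000 bits

JSD(P||Q) = 0.5 × 0.0000 + 0.5 × 0.0000 = 0.0000 bits

Unlike KL divergence, JSD is symmetric and bounded: 0 ≤ JSD ≤ log(2).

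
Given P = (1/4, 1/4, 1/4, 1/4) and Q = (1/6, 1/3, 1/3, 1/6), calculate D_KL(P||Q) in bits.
0.0850 bits

KL divergence: D_KL(P||Q) = Σ p(x) log(p(x)/q(x))

Computing term by term:
  x=0: 1/4 × log_2[(1/4)/(1/6)] = 1/4 × 0.5850 = 0.1462
  x=1: 1/4 × log_2[(1/4)/(1/3)] = 1/4 × -0.4150 = -0.1038
  x=2: 1/4 × log_2[(1/4)/(1/3)] = 1/4 × -0.4150 = -0.1038
  x=3: 1/4 × log_2[(1/4)/(1/6)] = 1/4 × 0.5850 = 0.1462

D_KL(P||Q) = 0.0850 bits

Note: KL divergence is always non-negative and equals 0 iff P = Q.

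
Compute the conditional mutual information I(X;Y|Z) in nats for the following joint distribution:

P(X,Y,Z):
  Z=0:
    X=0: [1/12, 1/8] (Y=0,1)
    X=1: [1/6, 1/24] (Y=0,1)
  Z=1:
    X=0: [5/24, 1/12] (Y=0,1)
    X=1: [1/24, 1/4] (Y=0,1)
0.1402 nats

Conditional mutual information: I(X;Y|Z) = H(X|Z) + H(Y|Z) - H(X,Y|Z)

H(Z) = 0.6792
H(X,Z) = 1.3723 → H(X|Z) = 0.6931
H(Y,Z) = 1.3580 → H(Y|Z) = 0.6788
H(X,Y,Z) = 1.9109 → H(X,Y|Z) = 1.2317

I(X;Y|Z) = 0.6931 + 0.6788 - 1.2317 = 0.1402 nats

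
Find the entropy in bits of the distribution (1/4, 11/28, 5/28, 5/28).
1.9172 bits

Shannon entropy is H(X) = -Σ p(x) log p(x).

For P = (1/4, 11/28, 5/28, 5/28):
H = -1/4 × log_2(1/4) -11/28 × log_2(11/28) -5/28 × log_2(5/28) -5/28 × log_2(5/28)
H = 1.9172 bits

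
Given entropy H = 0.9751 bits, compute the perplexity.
1.9658

Perplexity is 2^H (or exp(H) for natural log).

H = 0.9751 bits
Perplexity = 2^0.9751 = 1.9658

Interpretation: The model's uncertainty is equivalent to choosing uniformly among 2.0 options.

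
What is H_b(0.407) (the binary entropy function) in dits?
0.2935 dits

The binary entropy function is:
H(p) = -p log(p) - (1-p) log(1-p)

H(0.407) = -0.407 × log_10(0.407) - 0.593 × log_10(0.593)
H(0.407) = 0.2935 dits

Note: Binary entropy is maximized at p=0.5 (H=1 bit) and minimized at p=0 or p=1 (H=0).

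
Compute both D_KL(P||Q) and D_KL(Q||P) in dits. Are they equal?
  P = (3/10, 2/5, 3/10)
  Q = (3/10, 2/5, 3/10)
D_KL(P||Q) = 0.0000, D_KL(Q||P) = 0.0000

KL divergence is not symmetric: D_KL(P||Q) ≠ D_KL(Q||P) in general.

D_KL(P||Q) = 0.0000 dits
D_KL(Q||P) = 0.0000 dits

In this case they happen to be equal (to 4 decimal places).

This asymmetry is why KL divergence is not a true distance metric.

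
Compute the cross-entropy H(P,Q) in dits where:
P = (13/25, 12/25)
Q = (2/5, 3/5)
0.3134 dits

Cross-entropy: H(P,Q) = -Σ p(x) log q(x)

Alternatively: H(P,Q) = H(P) + D_KL(P||Q)
H(P) = 0.3007 dits
D_KL(P||Q) = 0.0127 dits

H(P,Q) = 0.3007 + 0.0127 = 0.3134 dits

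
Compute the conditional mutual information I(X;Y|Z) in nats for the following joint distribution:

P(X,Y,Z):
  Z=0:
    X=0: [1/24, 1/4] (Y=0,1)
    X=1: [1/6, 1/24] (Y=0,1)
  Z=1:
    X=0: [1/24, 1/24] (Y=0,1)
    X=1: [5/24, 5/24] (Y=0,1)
0.1157 nats

Conditional mutual information: I(X;Y|Z) = H(X|Z) + H(Y|Z) - H(X,Y|Z)

H(Z) = 0.6931
H(X,Z) = 1.2580 → H(X|Z) = 0.5649
H(Y,Z) = 1.3793 → H(Y|Z) = 0.6862
H(X,Y,Z) = 1.8285 → H(X,Y|Z) = 1.1353

I(X;Y|Z) = 0.5649 + 0.6862 - 1.1353 = 0.1157 nats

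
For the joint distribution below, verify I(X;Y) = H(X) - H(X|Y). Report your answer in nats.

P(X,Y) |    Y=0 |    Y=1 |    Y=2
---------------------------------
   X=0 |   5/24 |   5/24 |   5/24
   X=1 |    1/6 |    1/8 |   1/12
I(X;Y) = 0.0089 nats

Mutual information has multiple equivalent forms:
- I(X;Y) = H(X) - H(X|Y)
- I(X;Y) = H(Y) - H(Y|X)
- I(X;Y) = H(X) + H(Y) - H(X,Y)

Computing all quantities:
H(X) = 0.6616, H(Y) = 1.0934, H(X,Y) = 1.7460
H(X|Y) = 0.6526, H(Y|X) = 1.0845

Verification:
H(X) - H(X|Y) = 0.6616 - 0.6526 = 0.0089
H(Y) - H(Y|X) = 1.0934 - 1.0845 = 0.0089
H(X) + H(Y) - H(X,Y) = 0.6616 + 1.0934 - 1.7460 = 0.0089

All forms give I(X;Y) = 0.0089 nats. ✓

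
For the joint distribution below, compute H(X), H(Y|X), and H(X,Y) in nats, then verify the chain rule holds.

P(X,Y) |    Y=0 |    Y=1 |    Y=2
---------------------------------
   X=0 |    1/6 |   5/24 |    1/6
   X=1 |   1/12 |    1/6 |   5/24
H(X,Y) = 1.7565, H(X) = 0.6897, H(Y|X) = 1.0669 (all in nats)

Chain rule: H(X,Y) = H(X) + H(Y|X)

Left side — joint entropy directly:
H(X,Y) = -Σ p(x,y) log p(x,y) = 1.7565 nats

Right side — compute H(Y|X) from the conditional distributions:
P(X) = (13/24, 11/24), so H(X) = 0.6897 nats
H(Y|X) = Σ_x P(X=x) · H(Y|X=x):
  P(Y|X=0) = (4/13, 5/13, 4/13), H(Y|X=0) = 1.0928, weight P(X=0) = 13/24
  P(Y|X=1) = (2/11, 4/11, 5/11), H(Y|X=1) = 1.0362, weight P(X=1) = 11/24
H(Y|X) = 1.0669 nats

H(X) + H(Y|X) = 0.6897 + 1.0669 = 1.7565 nats

Both sides equal 1.7565 nats. ✓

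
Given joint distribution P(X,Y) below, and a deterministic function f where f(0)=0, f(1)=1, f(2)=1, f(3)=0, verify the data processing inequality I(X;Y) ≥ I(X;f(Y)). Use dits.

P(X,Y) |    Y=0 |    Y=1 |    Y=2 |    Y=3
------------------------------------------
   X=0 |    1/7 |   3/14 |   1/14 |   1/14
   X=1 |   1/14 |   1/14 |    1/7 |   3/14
I(X;Y) = 0.0430, I(X;f(Y)) = 0.0044, inequality holds: 0.0430 ≥ 0.0044

Data Processing Inequality: For any Markov chain X → Y → Z, we have I(X;Y) ≥ I(X;Z).

Here Z = f(Y) is a deterministic function of Y, forming X → Y → Z.

Original I(X;Y) = 0.0430 dits

After applying f:
P(X,Z) where Z=f(Y):
- P(X,Z=0) = P(X,Y=0) + P(X,Y=3)
- P(X,Z=1) = P(X,Y=1) + P(X,Y=2)

I(X;Z) = I(X;f(Y)) = 0.0044 dits

Verification: 0.0430 ≥ 0.0044 ✓

Information cannot be created by processing; the function f can only lose information about X.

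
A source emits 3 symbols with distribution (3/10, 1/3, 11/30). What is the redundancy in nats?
0.0033 nats

Redundancy measures how far a source is from maximum entropy:
R = H_max - H(X)

Maximum entropy for 3 symbols: H_max = log_e(3) = 1.0986 nats
Actual entropy: H(X) = 1.0953 nats
Redundancy: R = 1.0986 - 1.0953 = 0.0033 nats

This redundancy represents potential for compression: the source could be compressed by 0.0033 nats per symbol.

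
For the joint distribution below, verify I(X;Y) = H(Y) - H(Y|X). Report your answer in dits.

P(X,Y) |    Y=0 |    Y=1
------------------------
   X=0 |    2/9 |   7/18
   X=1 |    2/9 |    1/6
I(X;Y) = 0.0090 dits

Mutual information has multiple equivalent forms:
- I(X;Y) = H(X) - H(X|Y)
- I(X;Y) = H(Y) - H(Y|X)
- I(X;Y) = H(X) + H(Y) - H(X,Y)

Computing all quantities:
H(X) = 0.2902, H(Y) = 0.2983, H(X,Y) = 0.5795
H(X|Y) = 0.2812, H(Y|X) = 0.2893

Verification:
H(X) - H(X|Y) = 0.2902 - 0.2812 = 0.0090
H(Y) - H(Y|X) = 0.2983 - 0.2893 = 0.0090
H(X) + H(Y) - H(X,Y) = 0.2902 + 0.2983 - 0.5795 = 0.0090

All forms give I(X;Y) = 0.0090 dits. ✓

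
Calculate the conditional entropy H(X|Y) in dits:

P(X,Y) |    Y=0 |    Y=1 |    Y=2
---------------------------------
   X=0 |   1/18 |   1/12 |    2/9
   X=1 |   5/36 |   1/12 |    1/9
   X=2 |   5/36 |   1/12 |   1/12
0.4508 dits

Using the chain rule: H(X|Y) = H(X,Y) - H(Y)

First, compute H(X,Y) = 0.9188 dits

Marginal P(Y) = (1/3, 1/4, 5/12)
H(Y) = 0.4680 dits

H(X|Y) = H(X,Y) - H(Y) = 0.9188 - 0.4680 = 0.4508 dits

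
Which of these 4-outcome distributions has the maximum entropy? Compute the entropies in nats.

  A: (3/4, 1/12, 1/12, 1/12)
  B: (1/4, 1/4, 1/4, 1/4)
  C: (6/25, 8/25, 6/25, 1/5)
B

For a discrete distribution over n outcomes, entropy is maximized by the uniform distribution.

Computing entropies:
H(A) = 0.8370 nats
H(B) = 1.3863 nats
H(C) = 1.3715 nats

The uniform distribution (where all probabilities equal 1/4) achieves the maximum entropy of log_e(4) = 1.3863 nats.

Distribution B has the highest entropy.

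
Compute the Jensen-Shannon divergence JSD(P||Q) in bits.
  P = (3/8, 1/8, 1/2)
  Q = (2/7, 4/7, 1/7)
0.1919 bits

Jensen-Shannon divergence is:
JSD(P||Q) = 0.5 × D_KL(P||M) + 0.5 × D_KL(Q||M)
where M = 0.5 × (P + Q) is the mixture distribution.

M = 0.5 × (3/8, 1/8, 1/2) + 0.5 × (2/7, 4/7, 1/7) = (0.330357, 0.348214, 9/28)

D_KL(P||M) = 0.2025 bits
D_KL(Q||M) = 0.1814 bits

JSD(P||Q) = 0.5 × 0.2025 + 0.5 × 0.1814 = 0.1919 bits

Unlike KL divergence, JSD is symmetric and bounded: 0 ≤ JSD ≤ log(2).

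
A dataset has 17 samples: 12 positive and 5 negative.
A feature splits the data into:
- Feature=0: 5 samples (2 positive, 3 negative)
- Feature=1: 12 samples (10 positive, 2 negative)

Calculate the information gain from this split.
0.1296 bits

Information Gain = H(Y) - H(Y|Feature)

Before split:
P(positive) = 12/17 = 0.7059
H(Y) = 0.8740 bits

After split:
Feature=0: H = 0.9710 bits (weight = 5/17)
Feature=1: H = 0.6500 bits (weight = 12/17)
H(Y|Feature) = (5/17)×0.9710 + (12/17)×0.6500 = 0.7444 bits

Information Gain = 0.8740 - 0.7444 = 0.1296 bits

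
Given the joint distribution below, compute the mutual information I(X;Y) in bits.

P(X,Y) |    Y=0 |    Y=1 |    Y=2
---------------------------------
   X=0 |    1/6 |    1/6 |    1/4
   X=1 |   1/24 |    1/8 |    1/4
0.0421 bits

Mutual information: I(X;Y) = H(X) + H(Y) - H(X,Y)

Marginals:
P(X) = (7/12, 5/12), H(X) = 0.9799 bits
P(Y) = (5/24, 7/24, 1/2), H(Y) = 1.4899 bits

Joint entropy: H(X,Y) = 2.4277 bits

I(X;Y) = 0.9799 + 1.4899 - 2.4277 = 0.0421 bits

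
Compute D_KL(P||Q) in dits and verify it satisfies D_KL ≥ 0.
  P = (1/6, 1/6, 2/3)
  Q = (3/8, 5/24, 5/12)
0.0612 dits

KL divergence satisfies the Gibbs inequality: D_KL(P||Q) ≥ 0 for all distributions P, Q.

D_KL(P||Q) = Σ p(x) log(p(x)/q(x))
Term by term:
  x=0: 1/6 × log_10[(1/6)/(3/8)] = -0.0587
  x=1: 1/6 × log_10[(1/6)/(5/24)] = -0.0162
  x=2: 2/3 × log_10[(2/3)/(5/12)] = 0.1361
D_KL(P||Q) = 0.0612 dits

D_KL(P||Q) = 0.0612 ≥ 0 ✓

This non-negativity is a fundamental property: relative entropy cannot be negative because it measures how different Q is from P.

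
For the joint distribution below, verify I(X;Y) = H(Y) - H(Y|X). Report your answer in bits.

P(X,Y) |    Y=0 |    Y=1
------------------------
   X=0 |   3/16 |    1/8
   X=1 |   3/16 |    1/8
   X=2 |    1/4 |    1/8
I(X;Y) = 0.0032 bits

Mutual information has multiple equivalent forms:
- I(X;Y) = H(X) - H(X|Y)
- I(X;Y) = H(Y) - H(Y|X)
- I(X;Y) = H(X) + H(Y) - H(X,Y)

Computing all quantities:
H(X) = 1.5794, H(Y) = 0.9544, H(X,Y) = 2.5306
H(X|Y) = 1.5762, H(Y|X) = 0.9512

Verification:
H(X) - H(X|Y) = 1.5794 - 1.5762 = 0.0032
H(Y) - H(Y|X) = 0.9544 - 0.9512 = 0.0032
H(X) + H(Y) - H(X,Y) = 1.5794 + 0.9544 - 2.5306 = 0.0032

All forms give I(X;Y) = 0.0032 bits. ✓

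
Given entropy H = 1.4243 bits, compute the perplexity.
2.6838

Perplexity is 2^H (or exp(H) for natural log).

H = 1.4243 bits
Perplexity = 2^1.4243 = 2.6838

Interpretation: The model's uncertainty is equivalent to choosing uniformly among 2.7 options.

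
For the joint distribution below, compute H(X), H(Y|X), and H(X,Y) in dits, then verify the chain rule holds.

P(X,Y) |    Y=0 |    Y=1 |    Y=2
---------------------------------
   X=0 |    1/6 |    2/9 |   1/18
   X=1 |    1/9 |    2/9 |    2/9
H(X,Y) = 0.7409, H(X) = 0.2983, H(Y|X) = 0.4426 (all in dits)

Chain rule: H(X,Y) = H(X) + H(Y|X)

Left side — joint entropy directly:
H(X,Y) = -Σ p(x,y) log p(x,y) = 0.7409 dits

Right side — compute H(Y|X) from the conditional distributions:
P(X) = (4/9, 5/9), so H(X) = 0.2983 dits
H(Y|X) = Σ_x P(X=x) · H(Y|X=x):
  P(Y|X=0) = (3/8, 1/2, 1/8), H(Y|X=0) = 0.4231, weight P(X=0) = 4/9
  P(Y|X=1) = (1/5, 2/5, 2/5), H(Y|X=1) = 0.4581, weight P(X=1) = 5/9
H(Y|X) = 0.4426 dits

H(X) + H(Y|X) = 0.2983 + 0.4426 = 0.7409 dits

Both sides equal 0.7409 dits. ✓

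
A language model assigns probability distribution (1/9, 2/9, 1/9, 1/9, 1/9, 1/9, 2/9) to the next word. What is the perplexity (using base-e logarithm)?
6.6138

Perplexity is e^H (or exp(H) for natural log).

First, H = -Σ p log p = 1.8892 nats
Perplexity = e^1.8892 = 6.6138

Interpretation: The model's uncertainty is equivalent to choosing uniformly among 6.6 options.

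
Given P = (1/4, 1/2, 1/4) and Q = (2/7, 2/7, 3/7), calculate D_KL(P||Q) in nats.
0.1117 nats

KL divergence: D_KL(P||Q) = Σ p(x) log(p(x)/q(x))

Computing term by term:
  x=0: 1/4 × log_e[(1/4)/(2/7)] = 1/4 × -0.1335 = -0.0334
  x=1: 1/2 × log_e[(1/2)/(2/7)] = 1/2 × 0.5596 = 0.2798
  x=2: 1/4 × log_e[(1/4)/(3/7)] = 1/4 × -0.5390 = -0.1347

D_KL(P||Q) = 0.1117 nats

Note: KL divergence is always non-negative and equals 0 iff P = Q.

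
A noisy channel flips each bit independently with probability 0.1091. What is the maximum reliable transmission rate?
0.5028 bits

For a binary symmetric channel (BSC) with error probability p:
Capacity C = 1 - H(p) bits per symbol

where H(p) = -p log₂(p) - (1-p) log₂(1-p) is the binary entropy function.

H(0.1091) = 0.4972 bits
C = 1 - 0.4972 = 0.5028 bits per symbol

This means we can reliably transmit up to 0.5028 bits of information per channel use.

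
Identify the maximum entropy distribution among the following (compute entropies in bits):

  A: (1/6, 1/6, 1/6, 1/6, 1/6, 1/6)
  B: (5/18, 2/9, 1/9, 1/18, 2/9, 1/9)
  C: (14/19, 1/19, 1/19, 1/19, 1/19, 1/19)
A

For a discrete distribution over n outcomes, entropy is maximized by the uniform distribution.

Computing entropies:
H(A) = 2.5850 bits
H(B) = 2.4138 bits
H(C) = 1.4425 bits

The uniform distribution (where all probabilities equal 1/6) achieves the maximum entropy of log_2(6) = 2.5850 bits.

Distribution A has the highest entropy.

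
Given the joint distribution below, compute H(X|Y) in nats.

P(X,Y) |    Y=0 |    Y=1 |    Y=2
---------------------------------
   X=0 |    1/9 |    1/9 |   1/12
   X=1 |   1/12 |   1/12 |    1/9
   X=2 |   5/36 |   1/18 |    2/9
1.0451 nats

Using the chain rule: H(X|Y) = H(X,Y) - H(Y)

First, compute H(X,Y) = 2.1226 nats

Marginal P(Y) = (1/3, 1/4, 5/12)
H(Y) = 1.0776 nats

H(X|Y) = H(X,Y) - H(Y) = 2.1226 - 1.0776 = 1.0451 nats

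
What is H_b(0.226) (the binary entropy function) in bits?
0.7710 bits

The binary entropy function is:
H(p) = -p log(p) - (1-p) log(1-p)

H(0.226) = -0.226 × log_2(0.226) - 0.774 × log_2(0.774)
H(0.226) = 0.7710 bits

Note: Binary entropy is maximized at p=0.5 (H=1 bit) and minimized at p=0 or p=1 (H=0).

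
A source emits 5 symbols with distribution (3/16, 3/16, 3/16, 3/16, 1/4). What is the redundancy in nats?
0.0074 nats

Redundancy measures how far a source is from maximum entropy:
R = H_max - H(X)

Maximum entropy for 5 symbols: H_max = log_e(5) = 1.6094 nats
Actual entropy: H(X) = 1.6021 nats
Redundancy: R = 1.6094 - 1.6021 = 0.0074 nats

This redundancy represents potential for compression: the source could be compressed by 0.0074 nats per symbol.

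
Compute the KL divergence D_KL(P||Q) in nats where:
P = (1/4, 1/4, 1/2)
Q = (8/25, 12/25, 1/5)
0.2333 nats

KL divergence: D_KL(P||Q) = Σ p(x) log(p(x)/q(x))

Computing term by term:
  x=0: 1/4 × log_e[(1/4)/(8/25)] = 1/4 × -0.2469 = -0.0617
  x=1: 1/4 × log_e[(1/4)/(12/25)] = 1/4 × -0.6523 = -0.1631
  x=2: 1/2 × log_e[(1/2)/(1/5)] = 1/2 × 0.9163 = 0.4581

D_KL(P||Q) = 0.2333 nats

Note: KL divergence is always non-negative and equals 0 iff P = Q.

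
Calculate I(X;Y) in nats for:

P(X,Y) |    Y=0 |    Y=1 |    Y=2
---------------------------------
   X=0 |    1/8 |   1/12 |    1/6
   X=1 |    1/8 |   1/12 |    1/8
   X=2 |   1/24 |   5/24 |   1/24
0.1026 nats

Mutual information: I(X;Y) = H(X) + H(Y) - H(X,Y)

Marginals:
P(X) = (3/8, 1/3, 7/24), H(X) = 1.0934 nats
P(Y) = (7/24, 3/8, 1/3), H(Y) = 1.0934 nats

Joint entropy: H(X,Y) = 2.0842 nats

I(X;Y) = 1.0934 + 1.0934 - 2.0842 = 0.1026 nats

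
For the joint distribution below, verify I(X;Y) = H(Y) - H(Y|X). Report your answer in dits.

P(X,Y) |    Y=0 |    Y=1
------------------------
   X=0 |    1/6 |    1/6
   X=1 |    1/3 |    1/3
I(X;Y) = 0.0000 dits

Mutual information has multiple equivalent forms:
- I(X;Y) = H(X) - H(X|Y)
- I(X;Y) = H(Y) - H(Y|X)
- I(X;Y) = H(X) + H(Y) - H(X,Y)

Computing all quantities:
H(X) = 0.2764, H(Y) = 0.3010, H(X,Y) = 0.5775
H(X|Y) = 0.2764, H(Y|X) = 0.3010

Verification:
H(X) - H(X|Y) = 0.2764 - 0.2764 = 0.0000
H(Y) - H(Y|X) = 0.3010 - 0.3010 = 0.0000
H(X) + H(Y) - H(X,Y) = 0.2764 + 0.3010 - 0.5775 = 0.0000

All forms give I(X;Y) = 0.0000 dits. ✓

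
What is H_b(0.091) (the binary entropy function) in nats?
0.3048 nats

The binary entropy function is:
H(p) = -p log(p) - (1-p) log(1-p)

H(0.091) = -0.091 × log_e(0.091) - 0.909 × log_e(0.909)
H(0.091) = 0.3048 nats

Note: Binary entropy is maximized at p=0.5 (H=1 bit) and minimized at p=0 or p=1 (H=0).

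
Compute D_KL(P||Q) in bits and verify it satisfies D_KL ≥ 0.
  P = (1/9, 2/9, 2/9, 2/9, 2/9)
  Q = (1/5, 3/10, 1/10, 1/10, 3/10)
0.2254 bits

KL divergence satisfies the Gibbs inequality: D_KL(P||Q) ≥ 0 for all distributions P, Q.

D_KL(P||Q) = Σ p(x) log(p(x)/q(x))
Term by term:
  x=0: 1/9 × log_2[(1/9)/(1/5)] = -0.0942
  x=1: 2/9 × log_2[(2/9)/(3/10)] = -0.0962
  x=2: 2/9 × log_2[(2/9)/(1/10)] = 0.2560
  x=3: 2/9 × log_2[(2/9)/(1/10)] = 0.2560
  x=4: 2/9 × log_2[(2/9)/(3/10)] = -0.0962
D_KL(P||Q) = 0.2254 bits

D_KL(P||Q) = 0.2254 ≥ 0 ✓

This non-negativity is a fundamental property: relative entropy cannot be negative because it measures how different Q is from P.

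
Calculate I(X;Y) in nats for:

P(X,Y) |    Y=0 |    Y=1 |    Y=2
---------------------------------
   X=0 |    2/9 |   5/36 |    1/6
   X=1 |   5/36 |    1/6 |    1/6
0.0094 nats

Mutual information: I(X;Y) = H(X) + H(Y) - H(X,Y)

Marginals:
P(X) = (19/36, 17/36), H(X) = 0.6916 nats
P(Y) = (13/36, 11/36, 1/3), H(Y) = 1.0963 nats

Joint entropy: H(X,Y) = 1.7785 nats

I(X;Y) = 0.6916 + 1.0963 - 1.7785 = 0.0094 nats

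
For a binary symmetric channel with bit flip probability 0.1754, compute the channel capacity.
0.3301 bits

For a binary symmetric channel (BSC) with error probability p:
Capacity C = 1 - H(p) bits per symbol

where H(p) = -p log₂(p) - (1-p) log₂(1-p) is the binary entropy function.

H(0.1754) = 0.6699 bits
C = 1 - 0.6699 = 0.3301 bits per symbol

This means we can reliably transmit up to 0.3301 bits of information per channel use.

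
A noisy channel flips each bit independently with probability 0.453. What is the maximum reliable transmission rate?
0.0064 bits

For a binary symmetric channel (BSC) with error probability p:
Capacity C = 1 - H(p) bits per symbol

where H(p) = -p log₂(p) - (1-p) log₂(1-p) is the binary entropy function.

H(0.453) = 0.9936 bits
C = 1 - 0.9936 = 0.0064 bits per symbol

This means we can reliably transmit up to 0.0064 bits of information per channel use.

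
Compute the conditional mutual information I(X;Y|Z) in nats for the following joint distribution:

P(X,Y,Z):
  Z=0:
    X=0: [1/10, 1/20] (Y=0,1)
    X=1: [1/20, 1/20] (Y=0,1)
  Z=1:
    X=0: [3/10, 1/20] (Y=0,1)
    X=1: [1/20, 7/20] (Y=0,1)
0.2274 nats

Conditional mutual information: I(X;Y|Z) = H(X|Z) + H(Y|Z) - H(X,Y|Z)

H(Z) = 0.5623
H(X,Z) = 1.2488 → H(X|Z) = 0.6864
H(Y,Z) = 1.2488 → H(Y|Z) = 0.6864
H(X,Y,Z) = 1.7078 → H(X,Y|Z) = 1.1455

I(X;Y|Z) = 0.6864 + 0.6864 - 1.1455 = 0.2274 nats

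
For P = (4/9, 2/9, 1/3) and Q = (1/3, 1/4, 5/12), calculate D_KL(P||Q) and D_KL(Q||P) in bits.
D_KL(P||Q) = 0.0394, D_KL(Q||P) = 0.0383

KL divergence is not symmetric: D_KL(P||Q) ≠ D_KL(Q||P) in general.

D_KL(P||Q) = 0.0394 bits
D_KL(Q||P) = 0.0383 bits

No, they are not equal!

This asymmetry is why KL divergence is not a true distance metric.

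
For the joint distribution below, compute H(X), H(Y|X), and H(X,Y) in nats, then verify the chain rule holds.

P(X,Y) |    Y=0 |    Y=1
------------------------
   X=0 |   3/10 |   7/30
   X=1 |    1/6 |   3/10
H(X,Y) = 1.3606, H(X) = 0.6909, H(Y|X) = 0.6697 (all in nats)

Chain rule: H(X,Y) = H(X) + H(Y|X)

Left side — joint entropy directly:
H(X,Y) = -Σ p(x,y) log p(x,y) = 1.3606 nats

Right side — compute H(Y|X) from the conditional distributions:
P(X) = (8/15, 7/15), so H(X) = 0.6909 nats
H(Y|X) = Σ_x P(X=x) · H(Y|X=x):
  P(Y|X=0) = (9/16, 7/16), H(Y|X=0) = 0.6853, weight P(X=0) = 8/15
  P(Y|X=1) = (5/14, 9/14), H(Y|X=1) = 0.6518, weight P(X=1) = 7/15
H(Y|X) = 0.6697 nats

H(X) + H(Y|X) = 0.6909 + 0.6697 = 1.3606 nats

Both sides equal 1.3606 nats. ✓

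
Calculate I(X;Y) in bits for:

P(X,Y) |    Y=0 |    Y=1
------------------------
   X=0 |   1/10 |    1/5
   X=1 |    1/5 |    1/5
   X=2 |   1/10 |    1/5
0.0200 bits

Mutual information: I(X;Y) = H(X) + H(Y) - H(X,Y)

Marginals:
P(X) = (3/10, 2/5, 3/10), H(X) = 1.5710 bits
P(Y) = (2/5, 3/5), H(Y) = 0.9710 bits

Joint entropy: H(X,Y) = 2.5219 bits

I(X;Y) = 1.5710 + 0.9710 - 2.5219 = 0.0200 bits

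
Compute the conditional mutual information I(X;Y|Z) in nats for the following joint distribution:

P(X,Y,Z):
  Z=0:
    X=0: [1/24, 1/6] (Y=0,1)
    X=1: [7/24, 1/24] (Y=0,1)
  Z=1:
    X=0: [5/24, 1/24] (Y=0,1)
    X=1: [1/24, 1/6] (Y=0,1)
0.2300 nats

Conditional mutual information: I(X;Y|Z) = H(X|Z) + H(Y|Z) - H(X,Y|Z)

H(Z) = 0.6897
H(X,Z) = 1.3664 → H(X|Z) = 0.6767
H(Y,Z) = 1.3664 → H(Y|Z) = 0.6767
H(X,Y,Z) = 1.8131 → H(X,Y|Z) = 1.1234

I(X;Y|Z) = 0.6767 + 0.6767 - 1.1234 = 0.2300 nats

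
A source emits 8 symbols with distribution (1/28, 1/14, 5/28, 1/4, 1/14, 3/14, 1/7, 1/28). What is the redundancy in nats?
0.2021 nats

Redundancy measures how far a source is from maximum entropy:
R = H_max - H(X)

Maximum entropy for 8 symbols: H_max = log_e(8) = 2.0794 nats
Actual entropy: H(X) = 1.8773 nats
Redundancy: R = 2.0794 - 1.8773 = 0.2021 nats

This redundancy represents potential for compression: the source could be compressed by 0.2021 nats per symbol.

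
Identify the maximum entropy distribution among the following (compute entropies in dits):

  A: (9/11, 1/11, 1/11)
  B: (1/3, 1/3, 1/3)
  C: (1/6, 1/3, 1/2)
B

For a discrete distribution over n outcomes, entropy is maximized by the uniform distribution.

Computing entropies:
H(A) = 0.2606 dits
H(B) = 0.4771 dits
H(C) = 0.4392 dits

The uniform distribution (where all probabilities equal 1/3) achieves the maximum entropy of log_10(3) = 0.4771 dits.

Distribution B has the highest entropy.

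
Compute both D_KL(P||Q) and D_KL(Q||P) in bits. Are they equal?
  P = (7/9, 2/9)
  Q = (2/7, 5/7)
D_KL(P||Q) = 0.7494, D_KL(Q||P) = 0.7904

KL divergence is not symmetric: D_KL(P||Q) ≠ D_KL(Q||P) in general.

D_KL(P||Q) = 0.7494 bits
D_KL(Q||P) = 0.7904 bits

No, they are not equal!

This asymmetry is why KL divergence is not a true distance metric.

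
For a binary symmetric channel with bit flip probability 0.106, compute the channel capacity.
0.5123 bits

For a binary symmetric channel (BSC) with error probability p:
Capacity C = 1 - H(p) bits per symbol

where H(p) = -p log₂(p) - (1-p) log₂(1-p) is the binary entropy function.

H(0.106) = 0.4877 bits
C = 1 - 0.4877 = 0.5123 bits per symbol

This means we can reliably transmit up to 0.5123 bits of information per channel use.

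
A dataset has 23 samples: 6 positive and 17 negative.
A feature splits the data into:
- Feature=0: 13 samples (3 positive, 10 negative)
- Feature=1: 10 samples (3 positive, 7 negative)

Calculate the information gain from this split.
0.0044 bits

Information Gain = H(Y) - H(Y|Feature)

Before split:
P(positive) = 6/23 = 0.2609
H(Y) = 0.8281 bits

After split:
Feature=0: H = 0.7793 bits (weight = 13/23)
Feature=1: H = 0.8813 bits (weight = 10/23)
H(Y|Feature) = (13/23)×0.7793 + (10/23)×0.8813 = 0.8237 bits

Information Gain = 0.8281 - 0.8237 = 0.0044 bits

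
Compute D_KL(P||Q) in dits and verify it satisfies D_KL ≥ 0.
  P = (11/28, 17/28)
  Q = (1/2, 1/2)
0.0100 dits

KL divergence satisfies the Gibbs inequality: D_KL(P||Q) ≥ 0 for all distributions P, Q.

D_KL(P||Q) = Σ p(x) log(p(x)/q(x))
Term by term:
  x=0: 11/28 × log_10[(11/28)/(1/2)] = -0.0411
  x=1: 17/28 × log_10[(17/28)/(1/2)] = 0.0512
D_KL(P||Q) = 0.0100 dits

D_KL(P||Q) = 0.0100 ≥ 0 ✓

This non-negativity is a fundamental property: relative entropy cannot be negative because it measures how different Q is from P.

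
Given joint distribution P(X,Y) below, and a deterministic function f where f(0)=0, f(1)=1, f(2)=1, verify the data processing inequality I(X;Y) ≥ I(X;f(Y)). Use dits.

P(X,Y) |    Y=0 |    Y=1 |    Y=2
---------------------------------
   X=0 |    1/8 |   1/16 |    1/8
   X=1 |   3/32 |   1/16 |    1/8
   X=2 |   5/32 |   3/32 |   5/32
I(X;Y) = 0.0009, I(X;f(Y)) = 0.0007, inequality holds: 0.0009 ≥ 0.0007

Data Processing Inequality: For any Markov chain X → Y → Z, we have I(X;Y) ≥ I(X;Z).

Here Z = f(Y) is a deterministic function of Y, forming X → Y → Z.

Original I(X;Y) = 0.0009 dits

After applying f:
P(X,Z) where Z=f(Y):
- P(X,Z=0) = P(X,Y=0)
- P(X,Z=1) = P(X,Y=1) + P(X,Y=2)

I(X;Z) = I(X;f(Y)) = 0.0007 dits

Verification: 0.0009 ≥ 0.0007 ✓

Information cannot be created by processing; the function f can only lose information about X.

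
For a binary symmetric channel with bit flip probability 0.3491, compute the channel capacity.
0.0667 bits

For a binary symmetric channel (BSC) with error probability p:
Capacity C = 1 - H(p) bits per symbol

where H(p) = -p log₂(p) - (1-p) log₂(1-p) is the binary entropy function.

H(0.3491) = 0.9333 bits
C = 1 - 0.9333 = 0.0667 bits per symbol

This means we can reliably transmit up to 0.0667 bits of information per channel use.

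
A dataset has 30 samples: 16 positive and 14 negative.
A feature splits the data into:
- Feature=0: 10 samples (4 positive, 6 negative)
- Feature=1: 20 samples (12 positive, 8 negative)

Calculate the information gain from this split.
0.0258 bits

Information Gain = H(Y) - H(Y|Feature)

Before split:
P(positive) = 16/30 = 0.5333
H(Y) = 0.9968 bits

After split:
Feature=0: H = 0.9710 bits (weight = 10/30)
Feature=1: H = 0.9710 bits (weight = 20/30)
H(Y|Feature) = (10/30)×0.9710 + (20/30)×0.9710 = 0.9710 bits

Information Gain = 0.9968 - 0.9710 = 0.0258 bits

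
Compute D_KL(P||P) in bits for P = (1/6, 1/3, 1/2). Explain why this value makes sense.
0.0000 bits

KL divergence satisfies the Gibbs inequality: D_KL(P||Q) ≥ 0 for all distributions P, Q.

D_KL(P||Q) = Σ p(x) log(p(x)/q(x))
Each term is p(x) × log_2(p(x)/p(x)) = p(x) × log_2(1) = 0, so the sum is 0.
D_KL(P||Q) = 0.0000 bits

When P = Q, the KL divergence is exactly 0, as there is no 'divergence' between identical distributions.

This non-negativity is a fundamental property: relative entropy cannot be negative because it measures how different Q is from P.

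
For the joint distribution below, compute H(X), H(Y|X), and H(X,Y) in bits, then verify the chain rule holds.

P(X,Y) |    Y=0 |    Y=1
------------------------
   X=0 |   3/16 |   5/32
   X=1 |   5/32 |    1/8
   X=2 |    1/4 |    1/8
H(X,Y) = 2.5397, H(X) = 1.5749, H(Y|X) = 0.9648 (all in bits)

Chain rule: H(X,Y) = H(X) + H(Y|X)

Left side — joint entropy directly:
H(X,Y) = -Σ p(x,y) log p(x,y) = 2.5397 bits

Right side — compute H(Y|X) from the conditional distributions:
P(X) = (11/32, 9/32, 3/8), so H(X) = 1.5749 bits
H(Y|X) = Σ_x P(X=x) · H(Y|X=x):
  P(Y|X=0) = (6/11, 5/11), H(Y|X=0) = 0.9940, weight P(X=0) = 11/32
  P(Y|X=1) = (5/9, 4/9), H(Y|X=1) = 0.9911, weight P(X=1) = 9/32
  P(Y|X=2) = (2/3, 1/3), H(Y|X=2) = 0.9183, weight P(X=2) = 3/8
H(Y|X) = 0.9648 bits

H(X) + H(Y|X) = 1.5749 + 0.9648 = 2.5397 bits

Both sides equal 2.5397 bits. ✓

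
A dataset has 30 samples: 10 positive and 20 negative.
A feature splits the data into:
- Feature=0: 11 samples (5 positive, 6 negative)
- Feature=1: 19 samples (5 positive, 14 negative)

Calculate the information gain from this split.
0.0272 bits

Information Gain = H(Y) - H(Y|Feature)

Before split:
P(positive) = 10/30 = 0.3333
H(Y) = 0.9183 bits

After split:
Feature=0: H = 0.9940 bits (weight = 11/30)
Feature=1: H = 0.8315 bits (weight = 19/30)
H(Y|Feature) = (11/30)×0.9940 + (19/30)×0.8315 = 0.8911 bits

Information Gain = 0.9183 - 0.8911 = 0.0272 bits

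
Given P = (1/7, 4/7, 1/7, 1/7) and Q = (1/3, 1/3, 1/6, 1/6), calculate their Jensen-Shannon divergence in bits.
0.0525 bits

Jensen-Shannon divergence is:
JSD(P||Q) = 0.5 × D_KL(P||M) + 0.5 × D_KL(Q||M)
where M = 0.5 × (P + Q) is the mixture distribution.

M = 0.5 × (1/7, 4/7, 1/7, 1/7) + 0.5 × (1/3, 1/3, 1/6, 1/6) = (5/21, 0.452381, 0.154762, 0.154762)

D_KL(P||M) = 0.0543 bits
D_KL(Q||M) = 0.0506 bits

JSD(P||Q) = 0.5 × 0.0543 + 0.5 × 0.0506 = 0.0525 bits

Unlike KL divergence, JSD is symmetric and bounded: 0 ≤ JSD ≤ log(2).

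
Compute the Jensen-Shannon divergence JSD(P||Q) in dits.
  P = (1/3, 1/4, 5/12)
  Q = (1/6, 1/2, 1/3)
0.0164 dits

Jensen-Shannon divergence is:
JSD(P||Q) = 0.5 × D_KL(P||M) + 0.5 × D_KL(Q||M)
where M = 0.5 × (P + Q) is the mixture distribution.

M = 0.5 × (1/3, 1/4, 5/12) + 0.5 × (1/6, 1/2, 1/3) = (1/4, 3/8, 3/8)

D_KL(P||M) = 0.0167 dits
D_KL(Q||M) = 0.0161 dits

JSD(P||Q) = 0.5 × 0.0167 + 0.5 × 0.0161 = 0.0164 dits

Unlike KL divergence, JSD is symmetric and bounded: 0 ≤ JSD ≤ log(2).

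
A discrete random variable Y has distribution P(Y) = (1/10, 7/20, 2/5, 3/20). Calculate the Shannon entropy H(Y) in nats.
1.2488 nats

Shannon entropy is H(X) = -Σ p(x) log p(x).

For P = (1/10, 7/20, 2/5, 3/20):
H = -1/10 × log_e(1/10) -7/20 × log_e(7/20) -2/5 × log_e(2/5) -3/20 × log_e(3/20)
H = 1.2488 nats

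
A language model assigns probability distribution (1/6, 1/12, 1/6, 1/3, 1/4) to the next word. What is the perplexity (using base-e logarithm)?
4.5590

Perplexity is e^H (or exp(H) for natural log).

First, H = -Σ p log p = 1.5171 nats
Perplexity = e^1.5171 = 4.5590

Interpretation: The model's uncertainty is equivalent to choosing uniformly among 4.6 options.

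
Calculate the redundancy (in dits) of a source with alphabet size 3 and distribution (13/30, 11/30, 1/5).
0.0202 dits

Redundancy measures how far a source is from maximum entropy:
R = H_max - H(X)

Maximum entropy for 3 symbols: H_max = log_10(3) = 0.4771 dits
Actual entropy: H(X) = 0.4569 dits
Redundancy: R = 0.4771 - 0.4569 = 0.0202 dits

This redundancy represents potential for compression: the source could be compressed by 0.0202 dits per symbol.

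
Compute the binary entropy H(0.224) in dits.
0.2310 dits

The binary entropy function is:
H(p) = -p log(p) - (1-p) log(1-p)

H(0.224) = -0.224 × log_10(0.224) - 0.776 × log_10(0.776)
H(0.224) = 0.2310 dits

Note: Binary entropy is maximized at p=0.5 (H=1 bit) and minimized at p=0 or p=1 (H=0).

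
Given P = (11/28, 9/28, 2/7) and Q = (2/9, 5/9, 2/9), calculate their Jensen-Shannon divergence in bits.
0.0430 bits

Jensen-Shannon divergence is:
JSD(P||Q) = 0.5 × D_KL(P||M) + 0.5 × D_KL(Q||M)
where M = 0.5 × (P + Q) is the mixture distribution.

M = 0.5 × (11/28, 9/28, 2/7) + 0.5 × (2/9, 5/9, 2/9) = (0.30754, 0.438492, 0.253968)

D_KL(P||M) = 0.0433 bits
D_KL(Q||M) = 0.0427 bits

JSD(P||Q) = 0.5 × 0.0433 + 0.5 × 0.0427 = 0.0430 bits

Unlike KL divergence, JSD is symmetric and bounded: 0 ≤ JSD ≤ log(2).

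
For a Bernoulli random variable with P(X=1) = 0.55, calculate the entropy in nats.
0.6881 nats

The binary entropy function is:
H(p) = -p log(p) - (1-p) log(1-p)

H(0.55) = -0.55 × log_e(0.55) - 0.45 × log_e(0.45)
H(0.55) = 0.6881 nats

Note: Binary entropy is maximized at p=0.5 (H=1 bit) and minimized at p=0 or p=1 (H=0).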